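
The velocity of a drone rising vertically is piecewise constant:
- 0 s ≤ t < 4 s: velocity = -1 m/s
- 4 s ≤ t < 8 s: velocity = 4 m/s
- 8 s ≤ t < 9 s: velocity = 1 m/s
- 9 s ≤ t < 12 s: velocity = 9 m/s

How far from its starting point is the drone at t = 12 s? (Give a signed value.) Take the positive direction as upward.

Displacement is the signed area under the v-t curve.
0–4 s: -1 × 4 = -4 m
4–8 s: 4 × 4 = 16 m
8–9 s: 1 × 1 = 1 m
9–12 s: 9 × 3 = 27 m
Net displacement = 40 m

40 m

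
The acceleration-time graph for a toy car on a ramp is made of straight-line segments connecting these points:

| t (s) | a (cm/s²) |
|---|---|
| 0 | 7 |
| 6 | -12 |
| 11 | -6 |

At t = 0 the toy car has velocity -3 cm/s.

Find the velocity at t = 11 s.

-63 cm/s

Δv equals the area under the a-t graph; then v = v₀ + Δv.
0–6 s: ½(7 + -12)(6) = -15 cm/s
6–11 s: ½(-12 + -6)(5) = -45 cm/s
Δv = -60 cm/s, so v(11) = -3 + (-60) = -63 cm/s.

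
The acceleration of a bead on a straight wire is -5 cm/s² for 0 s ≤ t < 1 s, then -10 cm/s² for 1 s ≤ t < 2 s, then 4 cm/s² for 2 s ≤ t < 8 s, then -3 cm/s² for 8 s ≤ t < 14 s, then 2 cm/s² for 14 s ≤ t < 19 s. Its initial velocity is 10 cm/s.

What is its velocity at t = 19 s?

11 cm/s

Δv equals the area under the a-t graph; then v = v₀ + Δv.
0–1 s: -5 × 1 = -5 cm/s
1–2 s: -10 × 1 = -10 cm/s
2–8 s: 4 × 6 = 24 cm/s
8–14 s: -3 × 6 = -18 cm/s
14–19 s: 2 × 5 = 10 cm/s
Δv = 1 cm/s, so v(19) = 10 + (1) = 11 cm/s.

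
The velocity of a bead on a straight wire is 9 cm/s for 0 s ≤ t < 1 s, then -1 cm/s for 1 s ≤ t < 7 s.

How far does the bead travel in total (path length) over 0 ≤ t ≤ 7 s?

15 cm

Total distance travelled is ∫|v| dt — sum the magnitudes of each area piece.
0–1 s: |9| × 1 = 9 cm
1–7 s: |-1| × 6 = 6 cm
Total distance = 15 cm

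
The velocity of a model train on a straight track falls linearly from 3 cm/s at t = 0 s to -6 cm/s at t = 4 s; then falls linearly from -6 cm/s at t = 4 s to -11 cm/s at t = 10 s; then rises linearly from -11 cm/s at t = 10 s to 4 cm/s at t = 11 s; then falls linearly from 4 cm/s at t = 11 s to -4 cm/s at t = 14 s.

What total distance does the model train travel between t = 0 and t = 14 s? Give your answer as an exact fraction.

Total distance travelled is ∫|v| dt — sum the magnitudes of each area piece.
0–4 s: v = 0 at t = 4/3 s; triangle areas 2 + 8 = 10 cm
4–10 s: |½(-6 + -11)(6)| = 51 cm
10–11 s: v = 0 at t = 161/15 s; triangle areas 121/30 + 8/15 = 137/30 cm
11–14 s: v = 0 at t = 12.5 s; triangle areas 3 + 3 = 6 cm
Total distance = 2147/30 cm

2147/30 cm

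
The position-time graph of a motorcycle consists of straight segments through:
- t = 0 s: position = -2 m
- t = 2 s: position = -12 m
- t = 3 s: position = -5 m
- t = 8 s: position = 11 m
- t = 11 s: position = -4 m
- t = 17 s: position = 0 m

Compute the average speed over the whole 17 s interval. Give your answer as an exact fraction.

52/17 m/s

Average speed = (total path length)/(elapsed time); on a piecewise-linear x-t graph the path length is Σ|Δx|.
0–2 s: |Δx| = |-12 − -2| = 10 m
2–3 s: |Δx| = |-5 − -12| = 7 m
3–8 s: |Δx| = |11 − -5| = 16 m
8–11 s: |Δx| = |-4 − 11| = 15 m
11–17 s: |Δx| = |0 − -4| = 4 m
Total path = 52 m; average speed = 52/17 = 52/17 m/s.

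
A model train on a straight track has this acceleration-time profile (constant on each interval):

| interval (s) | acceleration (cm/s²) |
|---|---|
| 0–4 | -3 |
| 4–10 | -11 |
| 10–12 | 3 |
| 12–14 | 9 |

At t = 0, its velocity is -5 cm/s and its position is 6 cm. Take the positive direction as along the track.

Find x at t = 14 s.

-634 cm

On each constant-a segment, Δv = aΔt and Δx = v₀Δt + ½aΔt²; chain segment to segment.
0–4 s: v starts -5 cm/s; Δx = -5·4 + ½·-3·4² = -44 cm; v ends -17 cm/s.
4–10 s: v starts -17 cm/s; Δx = -17·6 + ½·-11·6² = -300 cm; v ends -83 cm/s.
10–12 s: v starts -83 cm/s; Δx = -83·2 + ½·3·2² = -160 cm; v ends -77 cm/s.
12–14 s: v starts -77 cm/s; Δx = -77·2 + ½·9·2² = -136 cm; v ends -59 cm/s.
x(14) = 6 + Σ Δx = -634 cm.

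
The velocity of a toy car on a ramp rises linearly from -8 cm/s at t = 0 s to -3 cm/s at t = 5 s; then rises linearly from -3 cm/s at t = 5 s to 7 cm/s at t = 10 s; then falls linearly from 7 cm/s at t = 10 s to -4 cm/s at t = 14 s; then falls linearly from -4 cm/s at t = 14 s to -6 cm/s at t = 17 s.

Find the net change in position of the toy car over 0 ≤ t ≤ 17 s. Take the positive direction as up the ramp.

Displacement is the signed area under the v-t curve.
0–5 s: ½(-8 + -3)(5) = -27.5 cm
5–10 s: ½(-3 + 7)(5) = 10 cm
10–14 s: ½(7 + -4)(4) = 6 cm
14–17 s: ½(-4 + -6)(3) = -15 cm
Net displacement = -26.5 cm

-26.5 cm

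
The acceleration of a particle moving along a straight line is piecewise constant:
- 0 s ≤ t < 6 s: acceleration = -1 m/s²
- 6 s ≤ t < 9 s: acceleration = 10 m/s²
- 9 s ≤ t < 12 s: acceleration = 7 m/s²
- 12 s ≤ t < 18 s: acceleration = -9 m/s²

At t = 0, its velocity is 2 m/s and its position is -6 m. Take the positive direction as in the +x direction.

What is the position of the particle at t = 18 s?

On each constant-a segment, Δv = aΔt and Δx = v₀Δt + ½aΔt²; chain segment to segment.
0–6 s: v starts 2 m/s; Δx = 2·6 + ½·-1·6² = -6 m; v ends -4 m/s.
6–9 s: v starts -4 m/s; Δx = -4·3 + ½·10·3² = 33 m; v ends 26 m/s.
9–12 s: v starts 26 m/s; Δx = 26·3 + ½·7·3² = 109.5 m; v ends 47 m/s.
12–18 s: v starts 47 m/s; Δx = 47·6 + ½·-9·6² = 120 m; v ends -7 m/s.
x(18) = -6 + Σ Δx = 250.5 m.

250.5 m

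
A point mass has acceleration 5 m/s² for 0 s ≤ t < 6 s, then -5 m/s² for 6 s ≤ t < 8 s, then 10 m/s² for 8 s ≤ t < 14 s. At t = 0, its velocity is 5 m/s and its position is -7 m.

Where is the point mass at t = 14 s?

503 m

On each constant-a segment, Δv = aΔt and Δx = v₀Δt + ½aΔt²; chain segment to segment.
0–6 s: v starts 5 m/s; Δx = 5·6 + ½·5·6² = 120 m; v ends 35 m/s.
6–8 s: v starts 35 m/s; Δx = 35·2 + ½·-5·2² = 60 m; v ends 25 m/s.
8–14 s: v starts 25 m/s; Δx = 25·6 + ½·10·6² = 330 m; v ends 85 m/s.
x(14) = -7 + Σ Δx = 503 m.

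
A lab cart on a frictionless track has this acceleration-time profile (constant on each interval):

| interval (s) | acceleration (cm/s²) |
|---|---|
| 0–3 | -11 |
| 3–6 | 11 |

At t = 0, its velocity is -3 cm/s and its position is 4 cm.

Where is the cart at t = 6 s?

On each constant-a segment, Δv = aΔt and Δx = v₀Δt + ½aΔt²; chain segment to segment.
0–3 s: v starts -3 cm/s; Δx = -3·3 + ½·-11·3² = -58.5 cm; v ends -36 cm/s.
3–6 s: v starts -36 cm/s; Δx = -36·3 + ½·11·3² = -58.5 cm; v ends -3 cm/s.
x(6) = 4 + Σ Δx = -113 cm.

-113 cm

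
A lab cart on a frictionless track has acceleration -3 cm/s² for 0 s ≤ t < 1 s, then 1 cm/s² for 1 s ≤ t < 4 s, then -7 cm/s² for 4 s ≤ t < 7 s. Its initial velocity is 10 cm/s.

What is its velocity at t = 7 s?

Δv equals the area under the a-t graph; then v = v₀ + Δv.
0–1 s: -3 × 1 = -3 cm/s
1–4 s: 1 × 3 = 3 cm/s
4–7 s: -7 × 3 = -21 cm/s
Δv = -21 cm/s, so v(7) = 10 + (-21) = -11 cm/s.

-11 cm/s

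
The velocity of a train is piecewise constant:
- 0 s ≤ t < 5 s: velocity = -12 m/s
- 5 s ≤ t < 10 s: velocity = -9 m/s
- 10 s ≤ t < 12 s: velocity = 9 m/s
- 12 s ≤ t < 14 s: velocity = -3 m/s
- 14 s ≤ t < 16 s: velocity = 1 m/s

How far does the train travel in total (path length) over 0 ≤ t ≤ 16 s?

131 m

Distance (not displacement) is the total path length: add the absolute areas under v-t.
0–5 s: |-12| × 5 = 60 m
5–10 s: |-9| × 5 = 45 m
10–12 s: |9| × 2 = 18 m
12–14 s: |-3| × 2 = 6 m
14–16 s: |1| × 2 = 2 m
Total distance = 131 m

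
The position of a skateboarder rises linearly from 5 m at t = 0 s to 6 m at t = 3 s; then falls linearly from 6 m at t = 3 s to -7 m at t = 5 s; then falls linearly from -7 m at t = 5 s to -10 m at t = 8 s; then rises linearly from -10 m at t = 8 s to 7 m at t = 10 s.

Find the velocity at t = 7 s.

-1 m/s

Velocity is the slope of the x-t graph on 5–8 s: (-10 − -7)/(8 − 5) = -1 m/s.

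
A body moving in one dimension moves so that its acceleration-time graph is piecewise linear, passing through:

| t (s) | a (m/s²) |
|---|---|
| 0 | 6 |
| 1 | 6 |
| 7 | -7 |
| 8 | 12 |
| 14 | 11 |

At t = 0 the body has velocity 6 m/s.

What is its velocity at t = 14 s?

80.5 m/s

Δv equals the area under the a-t graph; then v = v₀ + Δv.
0–1 s: 6 × 1 = 6 m/s
1–7 s: ½(6 + -7)(6) = -3 m/s
7–8 s: ½(-7 + 12)(1) = 2.5 m/s
8–14 s: ½(12 + 11)(6) = 69 m/s
Δv = 74.5 m/s, so v(14) = 6 + (74.5) = 80.5 m/s.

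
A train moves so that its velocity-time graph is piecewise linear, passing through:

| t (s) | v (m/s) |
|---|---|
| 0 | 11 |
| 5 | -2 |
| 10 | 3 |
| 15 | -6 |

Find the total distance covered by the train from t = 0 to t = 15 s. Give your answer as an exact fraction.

1119/26 m

Total distance travelled is ∫|v| dt — sum the magnitudes of each area piece.
0–5 s: v = 0 at t = 55/13 s; triangle areas 605/26 + 10/13 = 625/26 m
5–10 s: v = 0 at t = 7 s; triangle areas 2 + 4.5 = 6.5 m
10–15 s: v = 0 at t = 35/3 s; triangle areas 2.5 + 10 = 12.5 m
Total distance = 1119/26 m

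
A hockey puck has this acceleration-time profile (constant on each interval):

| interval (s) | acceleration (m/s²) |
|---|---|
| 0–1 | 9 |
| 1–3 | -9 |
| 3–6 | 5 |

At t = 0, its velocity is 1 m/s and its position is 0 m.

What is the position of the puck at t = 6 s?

On each constant-a segment, Δv = aΔt and Δx = v₀Δt + ½aΔt²; chain segment to segment.
0–1 s: v starts 1 m/s; Δx = 1·1 + ½·9·1² = 5.5 m; v ends 10 m/s.
1–3 s: v starts 10 m/s; Δx = 10·2 + ½·-9·2² = 2 m; v ends -8 m/s.
3–6 s: v starts -8 m/s; Δx = -8·3 + ½·5·3² = -1.5 m; v ends 7 m/s.
x(6) = 0 + Σ Δx = 6 m.

6 m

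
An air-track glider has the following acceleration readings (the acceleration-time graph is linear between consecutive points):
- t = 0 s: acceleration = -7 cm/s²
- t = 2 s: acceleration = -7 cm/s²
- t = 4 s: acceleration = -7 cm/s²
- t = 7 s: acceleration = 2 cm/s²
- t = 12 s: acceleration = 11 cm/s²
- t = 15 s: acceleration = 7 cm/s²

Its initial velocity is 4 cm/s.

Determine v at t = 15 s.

28 cm/s

Δv equals the area under the a-t graph; then v = v₀ + Δv.
0–2 s: -7 × 2 = -14 cm/s
2–4 s: -7 × 2 = -14 cm/s
4–7 s: ½(-7 + 2)(3) = -7.5 cm/s
7–12 s: ½(2 + 11)(5) = 32.5 cm/s
12–15 s: ½(11 + 7)(3) = 27 cm/s
Δv = 24 cm/s, so v(15) = 4 + (24) = 28 cm/s.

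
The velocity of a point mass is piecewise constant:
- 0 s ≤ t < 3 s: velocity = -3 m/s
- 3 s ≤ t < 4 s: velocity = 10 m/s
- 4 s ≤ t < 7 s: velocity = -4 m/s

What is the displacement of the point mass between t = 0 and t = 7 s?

Displacement is the signed area under the v-t curve.
0–3 s: -3 × 3 = -9 m
3–4 s: 10 × 1 = 10 m
4–7 s: -4 × 3 = -12 m
Net displacement = -11 m

-11 m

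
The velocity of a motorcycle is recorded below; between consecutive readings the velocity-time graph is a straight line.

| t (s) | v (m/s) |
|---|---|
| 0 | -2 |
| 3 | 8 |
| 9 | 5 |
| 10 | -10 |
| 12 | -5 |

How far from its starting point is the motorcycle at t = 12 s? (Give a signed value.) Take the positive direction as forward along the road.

Net displacement equals the area under the velocity-time graph (areas below the axis count negative).
0–3 s: ½(-2 + 8)(3) = 9 m
3–9 s: ½(8 + 5)(6) = 39 m
9–10 s: ½(5 + -10)(1) = -2.5 m
10–12 s: ½(-10 + -5)(2) = -15 m
Net displacement = 30.5 m

30.5 m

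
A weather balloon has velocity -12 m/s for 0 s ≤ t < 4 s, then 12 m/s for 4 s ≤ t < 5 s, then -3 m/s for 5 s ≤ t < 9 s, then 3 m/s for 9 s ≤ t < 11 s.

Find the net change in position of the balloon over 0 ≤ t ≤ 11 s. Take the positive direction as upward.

-42 m

Displacement is the signed area under the v-t curve.
0–4 s: -12 × 4 = -48 m
4–5 s: 12 × 1 = 12 m
5–9 s: -3 × 4 = -12 m
9–11 s: 3 × 2 = 6 m
Net displacement = -42 m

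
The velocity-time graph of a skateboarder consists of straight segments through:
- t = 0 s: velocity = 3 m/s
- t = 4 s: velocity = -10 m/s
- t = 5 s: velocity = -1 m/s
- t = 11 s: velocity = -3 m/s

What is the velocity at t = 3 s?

-6.75 m/s

On 0–4 s the graph is linear from 3 to -10 m/s: v(3) = 3 + (-10 − 3)·(3 − 0)/(4 − 0) = -6.75 m/s.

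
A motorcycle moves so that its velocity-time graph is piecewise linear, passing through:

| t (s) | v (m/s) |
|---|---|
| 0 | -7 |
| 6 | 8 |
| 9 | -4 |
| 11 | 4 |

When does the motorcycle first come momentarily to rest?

t = 2.8 s

v changes sign on 0–6 s (from -7 to 8); the graph is linear there, so v = 0 at t = 0 + (7)·(6 − 0)/(8 − -7) = 2.8 s.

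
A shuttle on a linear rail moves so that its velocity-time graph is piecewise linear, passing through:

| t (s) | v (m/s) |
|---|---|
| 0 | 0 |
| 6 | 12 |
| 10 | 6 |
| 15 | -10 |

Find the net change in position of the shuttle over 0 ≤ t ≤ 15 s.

62 m

Displacement is the signed area under the v-t curve.
0–6 s: ½(0 + 12)(6) = 36 m
6–10 s: ½(12 + 6)(4) = 36 m
10–15 s: ½(6 + -10)(5) = -10 m
Net displacement = 62 m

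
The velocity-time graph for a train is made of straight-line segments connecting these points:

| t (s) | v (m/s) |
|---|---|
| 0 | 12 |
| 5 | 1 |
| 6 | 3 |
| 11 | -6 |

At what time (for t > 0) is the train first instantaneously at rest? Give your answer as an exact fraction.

v changes sign on 6–11 s (from 3 to -6); the graph is linear there, so v = 0 at t = 6 + (-3)·(11 − 6)/(-6 − 3) = 23/3 s.

t = 23/3 s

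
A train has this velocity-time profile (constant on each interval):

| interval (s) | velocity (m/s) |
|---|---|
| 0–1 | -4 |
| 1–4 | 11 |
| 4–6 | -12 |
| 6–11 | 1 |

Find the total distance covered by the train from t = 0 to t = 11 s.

Distance (not displacement) is the total path length: add the absolute areas under v-t.
0–1 s: |-4| × 1 = 4 m
1–4 s: |11| × 3 = 33 m
4–6 s: |-12| × 2 = 24 m
6–11 s: |1| × 5 = 5 m
Total distance = 66 m

66 m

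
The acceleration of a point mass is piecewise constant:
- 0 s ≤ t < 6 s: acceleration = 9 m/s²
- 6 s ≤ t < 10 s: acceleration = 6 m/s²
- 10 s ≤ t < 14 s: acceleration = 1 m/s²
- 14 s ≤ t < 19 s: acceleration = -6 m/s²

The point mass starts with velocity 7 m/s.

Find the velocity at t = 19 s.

59 m/s

Δv equals the area under the a-t graph; then v = v₀ + Δv.
0–6 s: 9 × 6 = 54 m/s
6–10 s: 6 × 4 = 24 m/s
10–14 s: 1 × 4 = 4 m/s
14–19 s: -6 × 5 = -30 m/s
Δv = 52 m/s, so v(19) = 7 + (52) = 59 m/s.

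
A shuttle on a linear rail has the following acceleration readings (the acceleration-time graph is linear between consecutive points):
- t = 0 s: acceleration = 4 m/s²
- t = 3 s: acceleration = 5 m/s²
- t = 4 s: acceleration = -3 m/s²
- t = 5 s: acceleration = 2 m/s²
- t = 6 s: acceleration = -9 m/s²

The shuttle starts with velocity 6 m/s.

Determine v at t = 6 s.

16.5 m/s

Δv equals the area under the a-t graph; then v = v₀ + Δv.
0–3 s: ½(4 + 5)(3) = 13.5 m/s
3–4 s: ½(5 + -3)(1) = 1 m/s
4–5 s: ½(-3 + 2)(1) = -0.5 m/s
5–6 s: ½(2 + -9)(1) = -3.5 m/s
Δv = 10.5 m/s, so v(6) = 6 + (10.5) = 16.5 m/s.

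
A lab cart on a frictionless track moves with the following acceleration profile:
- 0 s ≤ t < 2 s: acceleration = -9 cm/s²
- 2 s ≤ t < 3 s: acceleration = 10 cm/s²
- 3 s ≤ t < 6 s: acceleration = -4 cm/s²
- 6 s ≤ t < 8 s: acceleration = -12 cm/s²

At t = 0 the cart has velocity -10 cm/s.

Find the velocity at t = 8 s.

Δv equals the area under the a-t graph; then v = v₀ + Δv.
0–2 s: -9 × 2 = -18 cm/s
2–3 s: 10 × 1 = 10 cm/s
3–6 s: -4 × 3 = -12 cm/s
6–8 s: -12 × 2 = -24 cm/s
Δv = -44 cm/s, so v(8) = -10 + (-44) = -54 cm/s.

-54 cm/s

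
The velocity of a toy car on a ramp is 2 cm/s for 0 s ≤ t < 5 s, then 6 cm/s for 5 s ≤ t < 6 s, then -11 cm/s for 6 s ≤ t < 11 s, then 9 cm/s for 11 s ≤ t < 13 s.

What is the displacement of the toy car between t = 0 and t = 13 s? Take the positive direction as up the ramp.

-21 cm

Displacement is the signed area under the v-t curve.
0–5 s: 2 × 5 = 10 cm
5–6 s: 6 × 1 = 6 cm
6–11 s: -11 × 5 = -55 cm
11–13 s: 9 × 2 = 18 cm
Net displacement = -21 cm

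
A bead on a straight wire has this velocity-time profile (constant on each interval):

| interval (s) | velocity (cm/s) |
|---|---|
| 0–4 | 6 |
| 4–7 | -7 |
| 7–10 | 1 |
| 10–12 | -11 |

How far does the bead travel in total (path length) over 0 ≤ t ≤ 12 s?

Total distance travelled is ∫|v| dt — sum the magnitudes of each area piece.
0–4 s: |6| × 4 = 24 cm
4–7 s: |-7| × 3 = 21 cm
7–10 s: |1| × 3 = 3 cm
10–12 s: |-11| × 2 = 22 cm
Total distance = 70 cm

70 cm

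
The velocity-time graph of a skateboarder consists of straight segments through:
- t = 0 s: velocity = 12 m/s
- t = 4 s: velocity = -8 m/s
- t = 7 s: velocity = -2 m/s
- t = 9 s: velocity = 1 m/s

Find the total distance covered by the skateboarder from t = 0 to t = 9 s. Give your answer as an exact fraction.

562/15 m

Distance (not displacement) is the total path length: add the absolute areas under v-t.
0–4 s: v = 0 at t = 2.4 s; triangle areas 14.4 + 6.4 = 20.8 m
4–7 s: |½(-8 + -2)(3)| = 15 m
7–9 s: v = 0 at t = 25/3 s; triangle areas 4/3 + 1/3 = 5/3 m
Total distance = 562/15 m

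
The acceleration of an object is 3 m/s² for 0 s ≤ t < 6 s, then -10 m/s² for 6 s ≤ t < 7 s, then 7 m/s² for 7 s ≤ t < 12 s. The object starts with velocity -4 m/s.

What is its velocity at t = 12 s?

Δv equals the area under the a-t graph; then v = v₀ + Δv.
0–6 s: 3 × 6 = 18 m/s
6–7 s: -10 × 1 = -10 m/s
7–12 s: 7 × 5 = 35 m/s
Δv = 43 m/s, so v(12) = -4 + (43) = 39 m/s.

39 m/s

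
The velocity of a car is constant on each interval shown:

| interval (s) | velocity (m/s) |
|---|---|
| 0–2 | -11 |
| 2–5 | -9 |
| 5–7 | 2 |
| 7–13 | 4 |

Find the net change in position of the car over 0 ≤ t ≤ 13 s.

Displacement is the signed area under the v-t curve.
0–2 s: -11 × 2 = -22 m
2–5 s: -9 × 3 = -27 m
5–7 s: 2 × 2 = 4 m
7–13 s: 4 × 6 = 24 m
Net displacement = -21 m

-21 m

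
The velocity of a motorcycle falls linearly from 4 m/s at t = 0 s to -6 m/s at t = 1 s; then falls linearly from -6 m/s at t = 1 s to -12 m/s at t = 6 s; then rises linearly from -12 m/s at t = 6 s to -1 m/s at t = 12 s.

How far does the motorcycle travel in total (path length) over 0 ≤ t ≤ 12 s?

Total distance travelled is ∫|v| dt — sum the magnitudes of each area piece.
0–1 s: v = 0 at t = 0.4 s; triangle areas 0.8 + 1.8 = 2.6 m
1–6 s: |½(-6 + -12)(5)| = 45 m
6–12 s: |½(-12 + -1)(6)| = 39 m
Total distance = 86.6 m

86.6 m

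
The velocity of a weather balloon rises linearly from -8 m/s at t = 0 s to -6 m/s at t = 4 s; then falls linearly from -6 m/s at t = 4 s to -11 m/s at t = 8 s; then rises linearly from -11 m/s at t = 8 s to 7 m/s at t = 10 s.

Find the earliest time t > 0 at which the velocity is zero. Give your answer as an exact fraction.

t = 83/9 s

v changes sign on 8–10 s (from -11 to 7); the graph is linear there, so v = 0 at t = 8 + (11)·(10 − 8)/(7 − -11) = 83/9 s.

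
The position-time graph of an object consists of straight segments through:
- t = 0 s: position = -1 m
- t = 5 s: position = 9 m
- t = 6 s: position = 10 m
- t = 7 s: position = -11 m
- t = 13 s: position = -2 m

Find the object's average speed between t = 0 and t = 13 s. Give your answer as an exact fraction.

Average speed = (total path length)/(elapsed time); on a piecewise-linear x-t graph the path length is Σ|Δx|.
0–5 s: |Δx| = |9 − -1| = 10 m
5–6 s: |Δx| = |10 − 9| = 1 m
6–7 s: |Δx| = |-11 − 10| = 21 m
7–13 s: |Δx| = |-2 − -11| = 9 m
Total path = 41 m; average speed = 41/13 = 41/13 m/s.

41/13 m/s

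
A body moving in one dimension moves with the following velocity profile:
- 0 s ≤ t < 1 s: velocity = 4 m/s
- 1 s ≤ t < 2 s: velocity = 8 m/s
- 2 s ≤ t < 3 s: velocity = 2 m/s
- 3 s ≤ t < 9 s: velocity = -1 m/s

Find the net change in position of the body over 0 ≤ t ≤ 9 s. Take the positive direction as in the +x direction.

Net displacement equals the area under the velocity-time graph (areas below the axis count negative).
0–1 s: 4 × 1 = 4 m
1–2 s: 8 × 1 = 8 m
2–3 s: 2 × 1 = 2 m
3–9 s: -1 × 6 = -6 m
Net displacement = 8 m

8 m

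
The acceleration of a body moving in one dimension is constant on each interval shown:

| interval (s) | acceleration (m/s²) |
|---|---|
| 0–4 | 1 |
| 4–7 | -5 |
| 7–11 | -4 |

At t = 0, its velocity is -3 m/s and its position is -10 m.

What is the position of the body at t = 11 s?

-121.5 m

On each constant-a segment, Δv = aΔt and Δx = v₀Δt + ½aΔt²; chain segment to segment.
0–4 s: v starts -3 m/s; Δx = -3·4 + ½·1·4² = -4 m; v ends 1 m/s.
4–7 s: v starts 1 m/s; Δx = 1·3 + ½·-5·3² = -19.5 m; v ends -14 m/s.
7–11 s: v starts -14 m/s; Δx = -14·4 + ½·-4·4² = -88 m; v ends -30 m/s.
x(11) = -10 + Σ Δx = -121.5 m.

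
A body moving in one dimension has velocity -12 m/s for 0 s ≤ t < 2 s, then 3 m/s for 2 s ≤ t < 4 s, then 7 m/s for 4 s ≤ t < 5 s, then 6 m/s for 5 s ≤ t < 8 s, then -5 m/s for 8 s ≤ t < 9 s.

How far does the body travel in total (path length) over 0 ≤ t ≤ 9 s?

Distance (not displacement) is the total path length: add the absolute areas under v-t.
0–2 s: |-12| × 2 = 24 m
2–4 s: |3| × 2 = 6 m
4–5 s: |7| × 1 = 7 m
5–8 s: |6| × 3 = 18 m
8–9 s: |-5| × 1 = 5 m
Total distance = 60 m

60 m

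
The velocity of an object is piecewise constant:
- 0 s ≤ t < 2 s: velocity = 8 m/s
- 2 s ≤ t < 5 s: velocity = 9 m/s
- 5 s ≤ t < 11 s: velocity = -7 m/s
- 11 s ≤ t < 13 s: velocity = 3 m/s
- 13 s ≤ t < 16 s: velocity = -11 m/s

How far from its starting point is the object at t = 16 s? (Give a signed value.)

Displacement is the signed area under the v-t curve.
0–2 s: 8 × 2 = 16 m
2–5 s: 9 × 3 = 27 m
5–11 s: -7 × 6 = -42 m
11–13 s: 3 × 2 = 6 m
13–16 s: -11 × 3 = -33 m
Net displacement = -26 m

-26 m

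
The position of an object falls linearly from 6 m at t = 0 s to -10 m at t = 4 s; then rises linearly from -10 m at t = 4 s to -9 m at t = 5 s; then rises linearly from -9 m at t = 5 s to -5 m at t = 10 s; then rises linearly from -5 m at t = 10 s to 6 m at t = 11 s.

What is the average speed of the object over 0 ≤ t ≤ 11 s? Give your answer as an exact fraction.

32/11 m/s

Average speed = (total path length)/(elapsed time); on a piecewise-linear x-t graph the path length is Σ|Δx|.
0–4 s: |Δx| = |-10 − 6| = 16 m
4–5 s: |Δx| = |-9 − -10| = 1 m
5–10 s: |Δx| = |-5 − -9| = 4 m
10–11 s: |Δx| = |6 − -5| = 11 m
Total path = 32 m; average speed = 32/11 = 32/11 m/s.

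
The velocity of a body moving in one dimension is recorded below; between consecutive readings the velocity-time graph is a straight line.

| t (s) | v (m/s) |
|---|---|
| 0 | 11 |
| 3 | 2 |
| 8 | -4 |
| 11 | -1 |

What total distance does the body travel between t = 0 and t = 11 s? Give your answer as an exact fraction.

Total distance travelled is ∫|v| dt — sum the magnitudes of each area piece.
0–3 s: |½(11 + 2)(3)| = 19.5 m
3–8 s: v = 0 at t = 14/3 s; triangle areas 5/3 + 20/3 = 25/3 m
8–11 s: |½(-4 + -1)(3)| = 7.5 m
Total distance = 106/3 m

106/3 m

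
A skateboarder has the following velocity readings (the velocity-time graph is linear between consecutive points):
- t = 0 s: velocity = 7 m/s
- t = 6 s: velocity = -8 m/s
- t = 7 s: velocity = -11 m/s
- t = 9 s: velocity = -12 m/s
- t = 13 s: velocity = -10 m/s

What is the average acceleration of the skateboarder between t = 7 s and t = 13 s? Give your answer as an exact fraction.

Average acceleration = Δv/Δt = (-10 − -11)/(13 − 7) = 1/6 m/s².

1/6 m/s²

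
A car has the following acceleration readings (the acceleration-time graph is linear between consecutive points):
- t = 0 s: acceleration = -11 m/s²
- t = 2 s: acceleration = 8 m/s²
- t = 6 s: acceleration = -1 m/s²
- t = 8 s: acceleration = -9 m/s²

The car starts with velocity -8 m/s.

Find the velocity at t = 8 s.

Δv equals the area under the a-t graph; then v = v₀ + Δv.
0–2 s: ½(-11 + 8)(2) = -3 m/s
2–6 s: ½(8 + -1)(4) = 14 m/s
6–8 s: ½(-1 + -9)(2) = -10 m/s
Δv = 1 m/s, so v(8) = -8 + (1) = -7 m/s.

-7 m/s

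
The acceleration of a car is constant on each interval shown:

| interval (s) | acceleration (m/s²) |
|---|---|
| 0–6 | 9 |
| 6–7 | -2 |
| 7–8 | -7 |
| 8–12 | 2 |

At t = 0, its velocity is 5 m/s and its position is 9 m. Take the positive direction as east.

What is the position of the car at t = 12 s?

On each constant-a segment, Δv = aΔt and Δx = v₀Δt + ½aΔt²; chain segment to segment.
0–6 s: v starts 5 m/s; Δx = 5·6 + ½·9·6² = 192 m; v ends 59 m/s.
6–7 s: v starts 59 m/s; Δx = 59·1 + ½·-2·1² = 58 m; v ends 57 m/s.
7–8 s: v starts 57 m/s; Δx = 57·1 + ½·-7·1² = 53.5 m; v ends 50 m/s.
8–12 s: v starts 50 m/s; Δx = 50·4 + ½·2·4² = 216 m; v ends 58 m/s.
x(12) = 9 + Σ Δx = 528.5 m.

528.5 m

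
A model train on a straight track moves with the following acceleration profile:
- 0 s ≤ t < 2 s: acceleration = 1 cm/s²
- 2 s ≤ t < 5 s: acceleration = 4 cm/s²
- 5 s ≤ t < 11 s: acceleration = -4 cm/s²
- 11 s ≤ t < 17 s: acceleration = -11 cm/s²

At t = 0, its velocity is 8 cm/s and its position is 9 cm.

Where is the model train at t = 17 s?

On each constant-a segment, Δv = aΔt and Δx = v₀Δt + ½aΔt²; chain segment to segment.
0–2 s: v starts 8 cm/s; Δx = 8·2 + ½·1·2² = 18 cm; v ends 10 cm/s.
2–5 s: v starts 10 cm/s; Δx = 10·3 + ½·4·3² = 48 cm; v ends 22 cm/s.
5–11 s: v starts 22 cm/s; Δx = 22·6 + ½·-4·6² = 60 cm; v ends -2 cm/s.
11–17 s: v starts -2 cm/s; Δx = -2·6 + ½·-11·6² = -210 cm; v ends -68 cm/s.
x(17) = 9 + Σ Δx = -75 cm.

-75 cm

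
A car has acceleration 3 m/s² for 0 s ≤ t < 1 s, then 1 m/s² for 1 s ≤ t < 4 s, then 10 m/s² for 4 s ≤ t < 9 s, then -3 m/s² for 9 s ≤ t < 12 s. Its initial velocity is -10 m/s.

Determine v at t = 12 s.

37 m/s

Δv equals the area under the a-t graph; then v = v₀ + Δv.
0–1 s: 3 × 1 = 3 m/s
1–4 s: 1 × 3 = 3 m/s
4–9 s: 10 × 5 = 50 m/s
9–12 s: -3 × 3 = -9 m/s
Δv = 47 m/s, so v(12) = -10 + (47) = 37 m/s.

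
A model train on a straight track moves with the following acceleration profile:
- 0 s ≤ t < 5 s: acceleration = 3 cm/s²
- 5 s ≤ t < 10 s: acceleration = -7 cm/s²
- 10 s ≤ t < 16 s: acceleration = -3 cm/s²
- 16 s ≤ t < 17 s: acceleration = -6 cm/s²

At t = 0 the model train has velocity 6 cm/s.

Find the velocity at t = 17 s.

-38 cm/s

Δv equals the area under the a-t graph; then v = v₀ + Δv.
0–5 s: 3 × 5 = 15 cm/s
5–10 s: -7 × 5 = -35 cm/s
10–16 s: -3 × 6 = -18 cm/s
16–17 s: -6 × 1 = -6 cm/s
Δv = -44 cm/s, so v(17) = 6 + (-44) = -38 cm/s.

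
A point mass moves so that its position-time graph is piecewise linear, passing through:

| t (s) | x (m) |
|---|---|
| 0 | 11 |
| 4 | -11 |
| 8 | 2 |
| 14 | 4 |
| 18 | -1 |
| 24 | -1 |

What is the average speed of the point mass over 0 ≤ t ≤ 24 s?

1.75 m/s

Average speed = (total path length)/(elapsed time); on a piecewise-linear x-t graph the path length is Σ|Δx|.
0–4 s: |Δx| = |-11 − 11| = 22 m
4–8 s: |Δx| = |2 − -11| = 13 m
8–14 s: |Δx| = |4 − 2| = 2 m
14–18 s: |Δx| = |-1 − 4| = 5 m
18–24 s: |Δx| = |-1 − -1| = 0 m
Total path = 42 m; average speed = 42/24 = 1.75 m/s.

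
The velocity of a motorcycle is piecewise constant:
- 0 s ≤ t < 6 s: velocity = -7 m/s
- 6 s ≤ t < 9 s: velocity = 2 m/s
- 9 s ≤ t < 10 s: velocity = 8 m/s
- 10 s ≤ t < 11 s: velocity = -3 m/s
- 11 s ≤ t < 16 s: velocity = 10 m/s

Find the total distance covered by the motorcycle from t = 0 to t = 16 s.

109 m

Distance (not displacement) is the total path length: add the absolute areas under v-t.
0–6 s: |-7| × 6 = 42 m
6–9 s: |2| × 3 = 6 m
9–10 s: |8| × 1 = 8 m
10–11 s: |-3| × 1 = 3 m
11–16 s: |10| × 5 = 50 m
Total distance = 109 m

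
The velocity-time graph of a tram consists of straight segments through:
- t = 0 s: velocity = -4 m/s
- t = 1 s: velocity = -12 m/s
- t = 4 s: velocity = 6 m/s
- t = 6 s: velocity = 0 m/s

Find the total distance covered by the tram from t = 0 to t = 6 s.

Distance (not displacement) is the total path length: add the absolute areas under v-t.
0–1 s: |½(-4 + -12)(1)| = 8 m
1–4 s: v = 0 at t = 3 s; triangle areas 12 + 3 = 15 m
4–6 s: |½(6 + 0)(2)| = 6 m
Total distance = 29 m

29 m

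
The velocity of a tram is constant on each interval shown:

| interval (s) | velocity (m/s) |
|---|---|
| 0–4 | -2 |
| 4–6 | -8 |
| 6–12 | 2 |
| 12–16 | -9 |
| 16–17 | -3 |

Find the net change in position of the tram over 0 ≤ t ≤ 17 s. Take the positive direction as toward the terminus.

Net displacement equals the area under the velocity-time graph (areas below the axis count negative).
0–4 s: -2 × 4 = -8 m
4–6 s: -8 × 2 = -16 m
6–12 s: 2 × 6 = 12 m
12–16 s: -9 × 4 = -36 m
16–17 s: -3 × 1 = -3 m
Net displacement = -51 m

-51 m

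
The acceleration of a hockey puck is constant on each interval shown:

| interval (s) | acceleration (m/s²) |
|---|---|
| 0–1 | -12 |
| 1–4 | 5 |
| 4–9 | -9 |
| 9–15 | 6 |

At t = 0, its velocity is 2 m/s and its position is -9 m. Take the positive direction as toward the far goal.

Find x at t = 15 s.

On each constant-a segment, Δv = aΔt and Δx = v₀Δt + ½aΔt²; chain segment to segment.
0–1 s: v starts 2 m/s; Δx = 2·1 + ½·-12·1² = -4 m; v ends -10 m/s.
1–4 s: v starts -10 m/s; Δx = -10·3 + ½·5·3² = -7.5 m; v ends 5 m/s.
4–9 s: v starts 5 m/s; Δx = 5·5 + ½·-9·5² = -87.5 m; v ends -40 m/s.
9–15 s: v starts -40 m/s; Δx = -40·6 + ½·6·6² = -132 m; v ends -4 m/s.
x(15) = -9 + Σ Δx = -240 m.

-240 m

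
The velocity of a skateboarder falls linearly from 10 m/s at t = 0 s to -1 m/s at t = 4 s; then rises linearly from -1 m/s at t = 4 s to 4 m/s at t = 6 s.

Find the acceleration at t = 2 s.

-2.75 m/s²

Acceleration is the slope of the v-t graph on 0–4 s: (-1 − 10)/(4 − 0) = -2.75 m/s².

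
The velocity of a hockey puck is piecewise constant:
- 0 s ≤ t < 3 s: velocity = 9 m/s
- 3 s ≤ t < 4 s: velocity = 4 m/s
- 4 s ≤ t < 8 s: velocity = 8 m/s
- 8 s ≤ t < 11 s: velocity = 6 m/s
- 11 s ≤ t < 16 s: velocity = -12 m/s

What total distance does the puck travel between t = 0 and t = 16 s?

Total distance travelled is ∫|v| dt — sum the magnitudes of each area piece.
0–3 s: |9| × 3 = 27 m
3–4 s: |4| × 1 = 4 m
4–8 s: |8| × 4 = 32 m
8–11 s: |6| × 3 = 18 m
11–16 s: |-12| × 5 = 60 m
Total distance = 141 m

141 m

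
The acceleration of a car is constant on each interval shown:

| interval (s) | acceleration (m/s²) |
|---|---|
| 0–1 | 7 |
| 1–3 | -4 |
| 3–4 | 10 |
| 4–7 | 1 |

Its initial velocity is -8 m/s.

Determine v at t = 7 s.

4 m/s

Δv equals the area under the a-t graph; then v = v₀ + Δv.
0–1 s: 7 × 1 = 7 m/s
1–3 s: -4 × 2 = -8 m/s
3–4 s: 10 × 1 = 10 m/s
4–7 s: 1 × 3 = 3 m/s
Δv = 12 m/s, so v(7) = -8 + (12) = 4 m/s.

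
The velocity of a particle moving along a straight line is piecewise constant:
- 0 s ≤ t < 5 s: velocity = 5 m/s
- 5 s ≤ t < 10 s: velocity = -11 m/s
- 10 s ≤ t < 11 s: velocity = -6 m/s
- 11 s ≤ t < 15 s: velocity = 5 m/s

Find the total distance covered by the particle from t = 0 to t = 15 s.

106 m

Distance (not displacement) is the total path length: add the absolute areas under v-t.
0–5 s: |5| × 5 = 25 m
5–10 s: |-11| × 5 = 55 m
10–11 s: |-6| × 1 = 6 m
11–15 s: |5| × 4 = 20 m
Total distance = 106 m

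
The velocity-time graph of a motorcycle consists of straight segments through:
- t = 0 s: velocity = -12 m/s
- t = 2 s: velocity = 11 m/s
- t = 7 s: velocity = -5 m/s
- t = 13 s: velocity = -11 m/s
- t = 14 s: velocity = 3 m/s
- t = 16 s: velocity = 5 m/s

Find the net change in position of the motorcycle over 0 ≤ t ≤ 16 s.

Displacement is the signed area under the v-t curve.
0–2 s: ½(-12 + 11)(2) = -1 m
2–7 s: ½(11 + -5)(5) = 15 m
7–13 s: ½(-5 + -11)(6) = -48 m
13–14 s: ½(-11 + 3)(1) = -4 m
14–16 s: ½(3 + 5)(2) = 8 m
Net displacement = -30 m

-30 m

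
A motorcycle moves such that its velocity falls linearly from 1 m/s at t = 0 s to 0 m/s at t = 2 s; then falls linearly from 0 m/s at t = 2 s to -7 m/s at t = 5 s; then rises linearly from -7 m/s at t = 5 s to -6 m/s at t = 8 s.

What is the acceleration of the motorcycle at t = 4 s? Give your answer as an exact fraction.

Acceleration is the slope of the v-t graph on 2–5 s: (-7 − 0)/(5 − 2) = -7/3 m/s².

-7/3 m/s²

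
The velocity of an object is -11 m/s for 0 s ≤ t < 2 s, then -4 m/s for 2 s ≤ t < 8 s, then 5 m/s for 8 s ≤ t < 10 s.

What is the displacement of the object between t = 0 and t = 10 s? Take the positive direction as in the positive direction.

Net displacement equals the area under the velocity-time graph (areas below the axis count negative).
0–2 s: -11 × 2 = -22 m
2–8 s: -4 × 6 = -24 m
8–10 s: 5 × 2 = 10 m
Net displacement = -36 m

-36 m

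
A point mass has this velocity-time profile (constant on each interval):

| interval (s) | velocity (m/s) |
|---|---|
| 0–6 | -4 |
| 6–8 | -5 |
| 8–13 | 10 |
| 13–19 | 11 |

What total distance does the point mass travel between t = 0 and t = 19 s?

Distance (not displacement) is the total path length: add the absolute areas under v-t.
0–6 s: |-4| × 6 = 24 m
6–8 s: |-5| × 2 = 10 m
8–13 s: |10| × 5 = 50 m
13–19 s: |11| × 6 = 66 m
Total distance = 150 m

150 m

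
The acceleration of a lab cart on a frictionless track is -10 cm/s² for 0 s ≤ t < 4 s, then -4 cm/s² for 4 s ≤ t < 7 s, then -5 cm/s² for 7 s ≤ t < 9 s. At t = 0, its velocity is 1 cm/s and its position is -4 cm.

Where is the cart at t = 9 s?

On each constant-a segment, Δv = aΔt and Δx = v₀Δt + ½aΔt²; chain segment to segment.
0–4 s: v starts 1 cm/s; Δx = 1·4 + ½·-10·4² = -76 cm; v ends -39 cm/s.
4–7 s: v starts -39 cm/s; Δx = -39·3 + ½·-4·3² = -135 cm; v ends -51 cm/s.
7–9 s: v starts -51 cm/s; Δx = -51·2 + ½·-5·2² = -112 cm; v ends -61 cm/s.
x(9) = -4 + Σ Δx = -327 cm.

-327 cm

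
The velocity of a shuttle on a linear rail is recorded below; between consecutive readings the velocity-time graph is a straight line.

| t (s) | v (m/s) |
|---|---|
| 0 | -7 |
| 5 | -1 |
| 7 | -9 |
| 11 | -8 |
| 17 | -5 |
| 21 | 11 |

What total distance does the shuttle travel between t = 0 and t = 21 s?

Total distance travelled is ∫|v| dt — sum the magnitudes of each area piece.
0–5 s: |½(-7 + -1)(5)| = 20 m
5–7 s: |½(-1 + -9)(2)| = 10 m
7–11 s: |½(-9 + -8)(4)| = 34 m
11–17 s: |½(-8 + -5)(6)| = 39 m
17–21 s: v = 0 at t = 18.25 s; triangle areas 3.125 + 15.125 = 18.25 m
Total distance = 121.25 m

121.25 m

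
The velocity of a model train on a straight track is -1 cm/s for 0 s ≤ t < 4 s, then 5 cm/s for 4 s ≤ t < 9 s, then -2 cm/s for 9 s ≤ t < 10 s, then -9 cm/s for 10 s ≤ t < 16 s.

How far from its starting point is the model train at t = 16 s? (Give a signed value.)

-35 cm

Displacement is the signed area under the v-t curve.
0–4 s: -1 × 4 = -4 cm
4–9 s: 5 × 5 = 25 cm
9–10 s: -2 × 1 = -2 cm
10–16 s: -9 × 6 = -54 cm
Net displacement = -35 cm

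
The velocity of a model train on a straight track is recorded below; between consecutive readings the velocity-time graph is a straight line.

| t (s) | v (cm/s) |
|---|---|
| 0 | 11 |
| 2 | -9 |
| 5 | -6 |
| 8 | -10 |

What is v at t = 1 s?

1 cm/s

On 0–2 s the graph is linear from 11 to -9 cm/s: v(1) = 11 + (-9 − 11)·(1 − 0)/(2 − 0) = 1 cm/s.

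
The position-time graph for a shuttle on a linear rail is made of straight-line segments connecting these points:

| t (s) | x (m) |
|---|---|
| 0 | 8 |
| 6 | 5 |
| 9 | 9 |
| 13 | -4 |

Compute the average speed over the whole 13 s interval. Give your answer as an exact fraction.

20/13 m/s

Average speed = (total path length)/(elapsed time); on a piecewise-linear x-t graph the path length is Σ|Δx|.
0–6 s: |Δx| = |5 − 8| = 3 m
6–9 s: |Δx| = |9 − 5| = 4 m
9–13 s: |Δx| = |-4 − 9| = 13 m
Total path = 20 m; average speed = 20/13 = 20/13 m/s.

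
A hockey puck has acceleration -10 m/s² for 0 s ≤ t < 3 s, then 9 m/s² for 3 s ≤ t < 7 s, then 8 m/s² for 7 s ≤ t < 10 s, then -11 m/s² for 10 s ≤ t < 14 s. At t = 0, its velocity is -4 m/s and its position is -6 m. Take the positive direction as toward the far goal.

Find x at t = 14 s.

-69 m

On each constant-a segment, Δv = aΔt and Δx = v₀Δt + ½aΔt²; chain segment to segment.
0–3 s: v starts -4 m/s; Δx = -4·3 + ½·-10·3² = -57 m; v ends -34 m/s.
3–7 s: v starts -34 m/s; Δx = -34·4 + ½·9·4² = -64 m; v ends 2 m/s.
7–10 s: v starts 2 m/s; Δx = 2·3 + ½·8·3² = 42 m; v ends 26 m/s.
10–14 s: v starts 26 m/s; Δx = 26·4 + ½·-11·4² = 16 m; v ends -18 m/s.
x(14) = -6 + Σ Δx = -69 m.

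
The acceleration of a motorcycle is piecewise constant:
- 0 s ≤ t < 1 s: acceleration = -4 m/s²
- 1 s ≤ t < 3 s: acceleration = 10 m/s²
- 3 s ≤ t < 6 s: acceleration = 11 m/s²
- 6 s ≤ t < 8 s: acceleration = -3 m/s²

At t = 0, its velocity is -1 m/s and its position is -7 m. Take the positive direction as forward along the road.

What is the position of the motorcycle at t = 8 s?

184.5 m

On each constant-a segment, Δv = aΔt and Δx = v₀Δt + ½aΔt²; chain segment to segment.
0–1 s: v starts -1 m/s; Δx = -1·1 + ½·-4·1² = -3 m; v ends -5 m/s.
1–3 s: v starts -5 m/s; Δx = -5·2 + ½·10·2² = 10 m; v ends 15 m/s.
3–6 s: v starts 15 m/s; Δx = 15·3 + ½·11·3² = 94.5 m; v ends 48 m/s.
6–8 s: v starts 48 m/s; Δx = 48·2 + ½·-3·2² = 90 m; v ends 42 m/s.
x(8) = -7 + Σ Δx = 184.5 m.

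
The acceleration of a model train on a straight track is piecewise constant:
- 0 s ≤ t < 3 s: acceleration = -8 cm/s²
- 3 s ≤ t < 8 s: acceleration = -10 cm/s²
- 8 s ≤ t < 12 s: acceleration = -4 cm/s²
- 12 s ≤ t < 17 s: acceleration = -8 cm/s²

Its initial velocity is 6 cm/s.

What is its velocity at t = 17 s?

-124 cm/s

Δv equals the area under the a-t graph; then v = v₀ + Δv.
0–3 s: -8 × 3 = -24 cm/s
3–8 s: -10 × 5 = -50 cm/s
8–12 s: -4 × 4 = -16 cm/s
12–17 s: -8 × 5 = -40 cm/s
Δv = -130 cm/s, so v(17) = 6 + (-130) = -124 cm/s.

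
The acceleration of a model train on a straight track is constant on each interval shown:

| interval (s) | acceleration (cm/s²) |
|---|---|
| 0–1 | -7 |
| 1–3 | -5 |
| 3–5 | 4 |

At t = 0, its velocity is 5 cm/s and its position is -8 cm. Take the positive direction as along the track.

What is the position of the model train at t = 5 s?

-36.5 cm

On each constant-a segment, Δv = aΔt and Δx = v₀Δt + ½aΔt²; chain segment to segment.
0–1 s: v starts 5 cm/s; Δx = 5·1 + ½·-7·1² = 1.5 cm; v ends -2 cm/s.
1–3 s: v starts -2 cm/s; Δx = -2·2 + ½·-5·2² = -14 cm; v ends -12 cm/s.
3–5 s: v starts -12 cm/s; Δx = -12·2 + ½·4·2² = -16 cm; v ends -4 cm/s.
x(5) = -8 + Σ Δx = -36.5 cm.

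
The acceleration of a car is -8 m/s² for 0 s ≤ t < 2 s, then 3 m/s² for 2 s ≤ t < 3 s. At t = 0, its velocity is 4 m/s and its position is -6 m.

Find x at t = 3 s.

-24.5 m

On each constant-a segment, Δv = aΔt and Δx = v₀Δt + ½aΔt²; chain segment to segment.
0–2 s: v starts 4 m/s; Δx = 4·2 + ½·-8·2² = -8 m; v ends -12 m/s.
2–3 s: v starts -12 m/s; Δx = -12·1 + ½·3·1² = -10.5 m; v ends -9 m/s.
x(3) = -6 + Σ Δx = -24.5 m.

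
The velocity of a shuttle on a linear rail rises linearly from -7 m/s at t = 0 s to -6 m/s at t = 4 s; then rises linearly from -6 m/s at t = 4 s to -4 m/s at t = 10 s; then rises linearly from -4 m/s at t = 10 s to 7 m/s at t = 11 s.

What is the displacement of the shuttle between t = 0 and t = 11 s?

Displacement is the signed area under the v-t curve.
0–4 s: ½(-7 + -6)(4) = -26 m
4–10 s: ½(-6 + -4)(6) = -30 m
10–11 s: ½(-4 + 7)(1) = 1.5 m
Net displacement = -54.5 m

-54.5 m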